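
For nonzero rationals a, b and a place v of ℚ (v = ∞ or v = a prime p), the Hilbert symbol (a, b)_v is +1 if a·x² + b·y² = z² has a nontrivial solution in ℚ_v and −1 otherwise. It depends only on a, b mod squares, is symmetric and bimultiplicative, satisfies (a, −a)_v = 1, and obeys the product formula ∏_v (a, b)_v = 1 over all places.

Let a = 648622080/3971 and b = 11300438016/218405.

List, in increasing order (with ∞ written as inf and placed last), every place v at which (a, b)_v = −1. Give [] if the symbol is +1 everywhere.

Mod squares: a ≡ 21505, b ≡ 1955. Check v ∈ {∞, 2, 3, 5, 7, 11, 17, 19, 23}.
v=19: a=19^-2·(≡9), b=19^-2·(≡9) mod 19; (9|19)=+1, (9|19)=+1; (−1)^{-2·-2·9}·(+1)^-2·(+1)^-2 = +1.
v=5: a=5^1·(≡1), b=5^-1·(≡1) mod 5; (1|5)=+1, (1|5)=+1; (−1)^{1·-1·2}·(+1)^-1·(+1)^1 = +1.
v=23: a=23^1·(≡21), b=23^1·(≡3) mod 23; (21|23)=-1, (3|23)=+1; (−1)^{1·1·11}·(-1)^1·(+1)^1 = +1.
v=11: a=11^-1·(≡2), b=11^-2·(≡10) mod 11; (2|11)=-1, (10|11)=-1; (−1)^{-1·-2·5}·(-1)^-2·(-1)^-1 = -1.
v=3: a=3^4·(≡1), b=3^2·(≡2) mod 3; (1|3)=+1, (2|3)=-1; (−1)^{4·2·1}·(+1)^2·(-1)^4 = +1.
v=17: a=17^1·(≡12), b=17^1·(≡16) mod 17; (12|17)=-1, (16|17)=+1; (−1)^{1·1·8}·(-1)^1·(+1)^1 = -1.
v=2: v_2(a)=12, v_2(b)=16; units ≡ 1, 3 (mod 8); ε·ε+αω+βω = 0·1+12·1+16·0 ≡ 0  ⇒  (a,b)_2 = +1.
v=∞: 21505 > 0 and 1955 > 0  ⇒  (a,b)_∞ = +1.
v=7: a=7^0·(≡4), b=7^2·(≡2) mod 7; (4|7)=+1, (2|7)=+1; (−1)^{0·2·3}·(+1)^2·(+1)^0 = +1.
Ram(21505, 1955) = {11, 17}; no ℚ_11-point on the conic.

[11, 17]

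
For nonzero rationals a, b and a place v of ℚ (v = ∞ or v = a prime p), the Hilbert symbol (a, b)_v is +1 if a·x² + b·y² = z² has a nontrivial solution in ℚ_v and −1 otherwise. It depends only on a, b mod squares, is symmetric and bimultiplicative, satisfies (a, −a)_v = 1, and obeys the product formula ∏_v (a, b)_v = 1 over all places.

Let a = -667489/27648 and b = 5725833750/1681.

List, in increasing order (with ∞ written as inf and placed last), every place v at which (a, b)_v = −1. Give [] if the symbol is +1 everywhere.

(a, b) ≡ (-3, 20774) mod (ℚ^×)²; places V = {2, 3, 5, 7, 13, 17, 19, 41, 43, 47, ∞}.
(a,b)_41: α=0, u≡14; β=-2, v≡29 (mod 41); (14|41)=-1, (29|41)=-1; sign (−1)^0·-1^-2·-1^0 = +1.
(a,b)_∞: sgn(-3)=−, sgn(20774)=+, so +1.
(a,b)_7: α=0, u≡2; β=2, v≡6 (mod 7); (2|7)=+1, (6|7)=-1; sign (−1)^0·+1^2·-1^0 = +1.
(a,b)_17: α=0, u≡14; β=1, v≡4 (mod 17); (14|17)=-1, (4|17)=+1; sign (−1)^0·-1^1·+1^0 = -1.
(a,b)_5: α=0, u≡2; β=4, v≡4 (mod 5); (2|5)=-1, (4|5)=+1; sign (−1)^0·-1^4·+1^0 = +1.
(a,b)_13: α=0, u≡10; β=1, v≡10 (mod 13); (10|13)=+1, (10|13)=+1; sign (−1)^0·+1^1·+1^0 = +1.
(a,b)_43: α=2, u≡17; β=0, v≡26 (mod 43); (17|43)=+1, (26|43)=-1; sign (−1)^0·+1^0·-1^2 = +1.
(a,b)_19: α=2, u≡17; β=0, v≡17 (mod 19); (17|19)=+1, (17|19)=+1; sign (−1)^0·+1^0·+1^2 = +1.
(a,b)_47: α=0, u≡20; β=1, v≡39 (mod 47); (20|47)=-1, (39|47)=-1; sign (−1)^0·-1^1·-1^0 = -1.
(a,b)_3: α=-3, u≡2; β=2, v≡2 (mod 3); (2|3)=-1, (2|3)=-1; sign (−1)^0·-1^2·-1^-3 = -1.
(a,b)_2: α=-10, β=1; u≡5, v≡3 (mod 8); ε(u)ε(v)=0·1, αω(v)=-10·1, βω(u)=1·1; sum ≡ 1  ⇒  -1.
(-3, 20774 / ℚ) ramifies at {2, 3, 17, 47}: a division algebra.

[2, 3, 17, 47]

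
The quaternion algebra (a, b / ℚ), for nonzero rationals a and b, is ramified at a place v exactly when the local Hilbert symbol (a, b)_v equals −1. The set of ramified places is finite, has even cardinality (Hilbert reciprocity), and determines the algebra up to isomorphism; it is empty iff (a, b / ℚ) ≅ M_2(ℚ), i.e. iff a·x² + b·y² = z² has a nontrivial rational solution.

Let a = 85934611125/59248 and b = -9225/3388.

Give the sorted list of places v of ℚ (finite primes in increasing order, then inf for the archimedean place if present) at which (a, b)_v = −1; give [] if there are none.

[5, 11]

(a, b) ≡ (19635, -287) mod (ℚ^×)²; places V = {2, 3, 5, 7, 11, 17, 23, 41, ∞}.
(a,b)_11: α=1, u≡4; β=-2, v≡8 (mod 11); (4|11)=+1, (8|11)=-1; sign (−1)^0·+1^-2·-1^1 = -1.
(a,b)_∞: sgn(19635)=+, sgn(-287)=−, so +1.
(a,b)_2: α=-4, β=-2; u≡3, v≡1 (mod 8); ε(u)ε(v)=1·0, αω(v)=-4·0, βω(u)=-2·1; sum ≡ 0  ⇒  +1.
(a,b)_5: α=3, u≡3; β=2, v≡2 (mod 5); (3|5)=-1, (2|5)=-1; sign (−1)^0·-1^2·-1^3 = -1.
(a,b)_23: α=-2, u≡6; β=0, v≡3 (mod 23); (6|23)=+1, (3|23)=+1; sign (−1)^0·+1^0·+1^-2 = +1.
(a,b)_17: α=1, u≡9; β=0, v≡8 (mod 17); (9|17)=+1, (8|17)=+1; sign (−1)^0·+1^0·+1^1 = +1.
(a,b)_3: α=7, u≡2; β=2, v≡1 (mod 3); (2|3)=-1, (1|3)=+1; sign (−1)^0·-1^2·+1^7 = +1.
(a,b)_41: α=2, u≡37; β=1, v≡15 (mod 41); (37|41)=+1, (15|41)=-1; sign (−1)^0·+1^1·-1^2 = +1.
(a,b)_7: α=-1, u≡6; β=-1, v≡1 (mod 7); (6|7)=-1, (1|7)=+1; sign (−1)^1·-1^-1·+1^-1 = +1.
|Ram(19635, -287)| = 2, even; anisotropic at {5, 11}.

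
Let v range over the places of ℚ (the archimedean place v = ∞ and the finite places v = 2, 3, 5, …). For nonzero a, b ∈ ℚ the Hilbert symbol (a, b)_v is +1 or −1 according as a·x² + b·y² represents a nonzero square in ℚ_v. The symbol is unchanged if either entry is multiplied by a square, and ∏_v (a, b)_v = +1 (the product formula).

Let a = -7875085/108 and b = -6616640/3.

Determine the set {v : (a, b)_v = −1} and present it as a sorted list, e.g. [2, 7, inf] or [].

(a, b) ≡ (-10695, -310155) mod (ℚ^×)²; places V = {2, 3, 5, 23, 29, 31, 47, ∞}.
(a,b)_29: α=0, u≡6; β=1, v≡4 (mod 29); (6|29)=+1, (4|29)=+1; sign (−1)^0·+1^1·+1^0 = +1.
(a,b)_5: α=1, u≡1; β=1, v≡4 (mod 5); (1|5)=+1, (4|5)=+1; sign (−1)^0·+1^1·+1^1 = +1.
(a,b)_∞: sgn(-10695)=−, sgn(-310155)=−, so -1.
(a,b)_31: α=1, u≡11; β=1, v≡19 (mod 31); (11|31)=-1, (19|31)=+1; sign (−1)^1·-1^1·+1^1 = +1.
(a,b)_2: α=-2, β=6; u≡1, v≡5 (mod 8); ε(u)ε(v)=0·0, αω(v)=-2·1, βω(u)=6·0; sum ≡ 0  ⇒  +1.
(a,b)_3: α=-3, u≡2; β=-1, v≡1 (mod 3); (2|3)=-1, (1|3)=+1; sign (−1)^1·-1^-1·+1^-3 = +1.
(a,b)_47: α=2, u≡24; β=0, v≡38 (mod 47); (24|47)=+1, (38|47)=-1; sign (−1)^0·+1^0·-1^2 = +1.
(a,b)_23: α=1, u≡9; β=1, v≡9 (mod 23); (9|23)=+1, (9|23)=+1; sign (−1)^1·+1^1·+1^1 = -1.
|Ram(-10695, -310155)| = 2, even; anisotropic at {23, ∞}.

[23, inf]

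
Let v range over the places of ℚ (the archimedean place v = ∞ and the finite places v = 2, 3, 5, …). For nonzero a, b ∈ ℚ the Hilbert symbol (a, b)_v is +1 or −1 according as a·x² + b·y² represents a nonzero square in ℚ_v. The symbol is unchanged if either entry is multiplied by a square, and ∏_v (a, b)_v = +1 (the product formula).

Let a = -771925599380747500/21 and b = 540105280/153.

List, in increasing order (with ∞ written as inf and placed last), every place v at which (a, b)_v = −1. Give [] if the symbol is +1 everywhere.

[3, 7, 19, 37]

(a, b) ≡ (-399, 1185665) mod (ℚ^×)²; places V = {2, 3, 5, 7, 11, 13, 17, 19, 29, 37, ∞}.
(a,b)_7: α=-1, u≡6; β=0, v≡6 (mod 7); (6|7)=-1, (6|7)=-1; sign (−1)^0·-1^0·-1^-1 = -1.
(a,b)_3: α=-1, u≡2; β=-2, v≡2 (mod 3); (2|3)=-1, (2|3)=-1; sign (−1)^0·-1^-2·-1^-1 = -1.
(a,b)_19: α=1, u≡6; β=0, v≡13 (mod 19); (6|19)=+1, (13|19)=-1; sign (−1)^0·+1^0·-1^1 = -1.
(a,b)_29: α=2, u≡22; β=1, v≡7 (mod 29); (22|29)=+1, (7|29)=+1; sign (−1)^0·+1^1·+1^2 = +1.
(a,b)_37: α=2, u≡2; β=1, v≡3 (mod 37); (2|37)=-1, (3|37)=+1; sign (−1)^0·-1^1·+1^2 = -1.
(a,b)_∞: sgn(-399)=−, sgn(1185665)=+, so +1.
(a,b)_11: α=0, u≡7; β=2, v≡10 (mod 11); (7|11)=-1, (10|11)=-1; sign (−1)^0·-1^2·-1^0 = +1.
(a,b)_5: α=4, u≡4; β=1, v≡2 (mod 5); (4|5)=+1, (2|5)=-1; sign (−1)^0·+1^1·-1^4 = +1.
(a,b)_2: α=2, β=6; u≡1, v≡1 (mod 8); ε(u)ε(v)=0·0, αω(v)=2·0, βω(u)=6·0; sum ≡ 0  ⇒  +1.
(a,b)_17: α=4, u≡2; β=-1, v≡11 (mod 17); (2|17)=+1, (11|17)=-1; sign (−1)^0·+1^-1·-1^4 = +1.
(a,b)_13: α=2, u≡3; β=1, v≡12 (mod 13); (3|13)=+1, (12|13)=+1; sign (−1)^0·+1^1·+1^2 = +1.
|Ram(-399, 1185665)| = 4, even; anisotropic at {3, 7, 19, 37}.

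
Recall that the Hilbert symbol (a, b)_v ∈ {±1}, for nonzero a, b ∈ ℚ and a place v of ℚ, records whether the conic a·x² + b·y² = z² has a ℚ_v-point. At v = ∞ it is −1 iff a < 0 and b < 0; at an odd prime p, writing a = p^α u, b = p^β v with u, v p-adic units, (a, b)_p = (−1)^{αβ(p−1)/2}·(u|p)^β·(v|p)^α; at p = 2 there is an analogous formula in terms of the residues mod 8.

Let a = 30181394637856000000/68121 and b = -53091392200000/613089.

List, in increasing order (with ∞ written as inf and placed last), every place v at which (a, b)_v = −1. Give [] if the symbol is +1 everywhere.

[2, 19]

(a, b) ≡ (34, -1045) mod (ℚ^×)²; places V = {2, 3, 5, 7, 11, 17, 19, 23, 29, ∞}.
(a,b)_∞: sgn(34)=+, sgn(-1045)=−, so +1.
(a,b)_3: α=-4, u≡1; β=-6, v≡2 (mod 3); (1|3)=+1, (2|3)=-1; sign (−1)^0·+1^-6·-1^-4 = +1.
(a,b)_2: α=11, β=6; u≡1, v≡3 (mod 8); ε(u)ε(v)=0·1, αω(v)=11·1, βω(u)=6·0; sum ≡ 1  ⇒  -1.
(a,b)_11: α=2, u≡4; β=1, v≡1 (mod 11); (4|11)=+1, (1|11)=+1; sign (−1)^0·+1^1·+1^2 = +1.
(a,b)_5: α=6, u≡4; β=5, v≡4 (mod 5); (4|5)=+1, (4|5)=+1; sign (−1)^0·+1^5·+1^6 = +1.
(a,b)_7: α=4, u≡5; β=4, v≡5 (mod 7); (5|7)=-1, (5|7)=-1; sign (−1)^0·-1^4·-1^4 = +1.
(a,b)_17: α=1, u≡2; β=0, v≡13 (mod 17); (2|17)=+1, (13|17)=+1; sign (−1)^0·+1^0·+1^1 = +1.
(a,b)_19: α=2, u≡15; β=1, v≡13 (mod 19); (15|19)=-1, (13|19)=-1; sign (−1)^0·-1^1·-1^2 = -1.
(a,b)_23: α=2, u≡19; β=2, v≡6 (mod 23); (19|23)=-1, (6|23)=+1; sign (−1)^0·-1^2·+1^2 = +1.
(a,b)_29: α=-2, u≡23; β=-2, v≡22 (mod 29); (23|29)=+1, (22|29)=+1; sign (−1)^0·+1^-2·+1^-2 = +1.
|Ram(34, -1045)| = 2, even; anisotropic at {2, 19}.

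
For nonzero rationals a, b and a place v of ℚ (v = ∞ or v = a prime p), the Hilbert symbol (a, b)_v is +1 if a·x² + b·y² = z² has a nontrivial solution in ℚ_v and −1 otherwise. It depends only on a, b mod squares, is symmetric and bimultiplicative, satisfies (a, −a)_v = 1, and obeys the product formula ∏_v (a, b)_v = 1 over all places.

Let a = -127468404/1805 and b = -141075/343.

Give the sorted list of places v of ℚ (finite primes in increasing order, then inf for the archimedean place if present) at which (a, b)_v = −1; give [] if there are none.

[2, 7, 19, 31, 37, inf]

Mod squares: a ≡ -40145, b ≡ -4389. Check v ∈ {∞, 2, 3, 5, 7, 11, 19, 31, 37}.
v=31: a=31^1·(≡7), b=31^0·(≡3) mod 31; (7|31)=+1, (3|31)=-1; (−1)^{1·0·15}·(+1)^0·(-1)^1 = -1.
v=19: a=19^-2·(≡10), b=19^1·(≡4) mod 19; (10|19)=-1, (4|19)=+1; (−1)^{-2·1·9}·(-1)^1·(+1)^-2 = -1.
v=2: v_2(a)=2, v_2(b)=0; units ≡ 7, 3 (mod 8); ε·ε+αω+βω = 1·1+2·1+0·0 ≡ 1  ⇒  (a,b)_2 = -1.
v=11: a=11^0·(≡3), b=11^1·(≡6) mod 11; (3|11)=+1, (6|11)=-1; (−1)^{0·1·5}·(+1)^1·(-1)^0 = +1.
v=7: a=7^3·(≡5), b=7^-3·(≡3) mod 7; (5|7)=-1, (3|7)=-1; (−1)^{3·-3·3}·(-1)^-3·(-1)^3 = -1.
v=∞: -40145 < 0 and -4389 < 0  ⇒  (a,b)_∞ = -1.
v=37: a=37^1·(≡12), b=37^0·(≡8) mod 37; (12|37)=+1, (8|37)=-1; (−1)^{1·0·18}·(+1)^0·(-1)^1 = -1.
v=3: a=3^4·(≡1), b=3^3·(≡1) mod 3; (1|3)=+1, (1|3)=+1; (−1)^{4·3·1}·(+1)^3·(+1)^4 = +1.
v=5: a=5^-1·(≡1), b=5^2·(≡4) mod 5; (1|5)=+1, (4|5)=+1; (−1)^{-1·2·2}·(+1)^2·(+1)^-1 = +1.
|Ram(-40145, -4389)| = 6, even; anisotropic at {2, 7, 19, 31, 37, ∞}.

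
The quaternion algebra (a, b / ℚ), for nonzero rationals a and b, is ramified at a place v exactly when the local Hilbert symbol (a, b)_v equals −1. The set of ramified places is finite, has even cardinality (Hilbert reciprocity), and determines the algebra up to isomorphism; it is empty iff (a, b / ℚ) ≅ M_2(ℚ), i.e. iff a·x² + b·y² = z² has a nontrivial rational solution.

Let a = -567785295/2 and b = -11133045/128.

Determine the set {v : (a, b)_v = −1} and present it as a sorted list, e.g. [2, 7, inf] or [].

[2, inf]

Mod squares: a ≡ -110, b ≡ -5610. Check v ∈ {∞, 2, 3, 5, 7, 11, 17}.
v=17: a=17^2·(≡9), b=17^1·(≡12) mod 17; (9|17)=+1, (12|17)=-1; (−1)^{2·1·8}·(+1)^1·(-1)^2 = +1.
v=11: a=11^1·(≡3), b=11^1·(≡10) mod 11; (3|11)=+1, (10|11)=-1; (−1)^{1·1·5}·(+1)^1·(-1)^1 = +1.
v=5: a=5^1·(≡3), b=5^1·(≡2) mod 5; (3|5)=-1, (2|5)=-1; (−1)^{1·1·2}·(-1)^1·(-1)^1 = +1.
v=2: v_2(a)=-1, v_2(b)=-7; units ≡ 1, 3 (mod 8); ε·ε+αω+βω = 0·1+-1·1+-7·0 ≡ 1  ⇒  (a,b)_2 = -1.
v=7: a=7^2·(≡1), b=7^2·(≡4) mod 7; (1|7)=+1, (4|7)=+1; (−1)^{2·2·3}·(+1)^2·(+1)^2 = +1.
v=∞: -110 < 0 and -5610 < 0  ⇒  (a,b)_∞ = -1.
v=3: a=3^6·(≡1), b=3^5·(≡2) mod 3; (1|3)=+1, (2|3)=-1; (−1)^{6·5·1}·(+1)^5·(-1)^6 = +1.
Ram(-110, -5610) = {2, ∞}; no ℚ_2-point on the conic.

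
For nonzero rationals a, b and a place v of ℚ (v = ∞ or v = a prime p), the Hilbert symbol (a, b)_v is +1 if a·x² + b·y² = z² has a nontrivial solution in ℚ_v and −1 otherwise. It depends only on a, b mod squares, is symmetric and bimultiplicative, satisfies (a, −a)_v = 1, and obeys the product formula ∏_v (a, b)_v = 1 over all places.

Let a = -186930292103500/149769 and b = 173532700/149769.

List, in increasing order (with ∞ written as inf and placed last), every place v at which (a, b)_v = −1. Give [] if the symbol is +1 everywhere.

Mod squares: a ≡ -27115, b ≡ 4807. Check v ∈ {∞, 2, 3, 5, 11, 17, 19, 23, 29, 43}.
v=29: a=29^1·(≡13), b=29^0·(≡25) mod 29; (13|29)=+1, (25|29)=+1; (−1)^{1·0·14}·(+1)^0·(+1)^1 = +1.
v=5: a=5^3·(≡3), b=5^2·(≡2) mod 5; (3|5)=-1, (2|5)=-1; (−1)^{3·2·2}·(-1)^2·(-1)^3 = -1.
v=∞: -27115 < 0 and 4807 > 0  ⇒  (a,b)_∞ = +1.
v=11: a=11^1·(≡10), b=11^1·(≡7) mod 11; (10|11)=-1, (7|11)=-1; (−1)^{1·1·5}·(-1)^1·(-1)^1 = -1.
v=2: v_2(a)=2, v_2(b)=2; units ≡ 5, 7 (mod 8); ε·ε+αω+βω = 0·1+2·0+2·1 ≡ 0  ⇒  (a,b)_2 = +1.
v=23: a=23^2·(≡3), b=23^1·(≡16) mod 23; (3|23)=+1, (16|23)=+1; (−1)^{2·1·11}·(+1)^1·(+1)^2 = +1.
v=3: a=3^-4·(≡2), b=3^-4·(≡1) mod 3; (2|3)=-1, (1|3)=+1; (−1)^{-4·-4·1}·(-1)^-4·(+1)^-4 = +1.
v=17: a=17^1·(≡5), b=17^0·(≡2) mod 17; (5|17)=-1, (2|17)=+1; (−1)^{1·0·8}·(-1)^0·(+1)^1 = +1.
v=43: a=43^-2·(≡2), b=43^-2·(≡7) mod 43; (2|43)=-1, (7|43)=-1; (−1)^{-2·-2·21}·(-1)^-2·(-1)^-2 = +1.
v=19: a=19^4·(≡1), b=19^3·(≡1) mod 19; (1|19)=+1, (1|19)=+1; (−1)^{4·3·9}·(+1)^3·(+1)^4 = +1.
|Ram(-27115, 4807)| = 2, even; anisotropic at {5, 11}.

[5, 11]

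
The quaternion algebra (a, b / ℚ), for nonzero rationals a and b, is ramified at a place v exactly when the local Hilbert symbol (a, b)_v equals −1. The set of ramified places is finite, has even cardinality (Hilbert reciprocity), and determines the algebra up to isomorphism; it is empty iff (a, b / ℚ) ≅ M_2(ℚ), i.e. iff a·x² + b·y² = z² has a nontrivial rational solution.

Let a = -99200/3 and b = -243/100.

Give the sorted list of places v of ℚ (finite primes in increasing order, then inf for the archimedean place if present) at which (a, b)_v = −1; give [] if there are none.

(a, b) ≡ (-186, -3) mod (ℚ^×)²; places V = {2, 3, 5, 31, ∞}.
(a,b)_31: α=1, u≡8; β=0, v≡14 (mod 31); (8|31)=+1, (14|31)=+1; sign (−1)^0·+1^0·+1^1 = +1.
(a,b)_∞: sgn(-186)=−, sgn(-3)=−, so -1.
(a,b)_5: α=2, u≡4; β=-2, v≡3 (mod 5); (4|5)=+1, (3|5)=-1; sign (−1)^0·+1^-2·-1^2 = +1.
(a,b)_2: α=7, β=-2; u≡3, v≡5 (mod 8); ε(u)ε(v)=1·0, αω(v)=7·1, βω(u)=-2·1; sum ≡ 1  ⇒  -1.
(a,b)_3: α=-1, u≡1; β=5, v≡2 (mod 3); (1|3)=+1, (2|3)=-1; sign (−1)^1·+1^5·-1^-1 = +1.
(-186, -3 / ℚ) ramifies at {2, ∞}: a division algebra.

[2, inf]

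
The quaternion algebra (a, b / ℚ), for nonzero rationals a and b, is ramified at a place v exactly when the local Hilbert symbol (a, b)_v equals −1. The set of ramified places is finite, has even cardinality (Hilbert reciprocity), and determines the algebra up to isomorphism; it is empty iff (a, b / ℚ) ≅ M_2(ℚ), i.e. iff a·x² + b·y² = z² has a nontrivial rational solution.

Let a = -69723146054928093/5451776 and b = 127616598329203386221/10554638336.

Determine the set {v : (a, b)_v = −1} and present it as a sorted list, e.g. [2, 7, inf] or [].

[11, 13, 17, 19]

Mod squares: a ≡ -138567, b ≡ 2431. Check v ∈ {∞, 2, 3, 7, 11, 13, 17, 19}.
v=3: a=3^1·(≡2), b=3^0·(≡1) mod 3; (2|3)=-1, (1|3)=+1; (−1)^{1·0·1}·(-1)^0·(+1)^1 = +1.
v=13: a=13^1·(≡9), b=13^1·(≡2) mod 13; (9|13)=+1, (2|13)=-1; (−1)^{1·1·6}·(+1)^1·(-1)^1 = -1.
v=7: a=7^6·(≡3), b=7^6·(≡1) mod 7; (3|7)=-1, (1|7)=+1; (−1)^{6·6·3}·(-1)^6·(+1)^6 = +1.
v=2: v_2(a)=-12, v_2(b)=-16; units ≡ 1, 7 (mod 8); ε·ε+αω+βω = 0·1+-12·0+-16·0 ≡ 0  ⇒  (a,b)_2 = +1.
v=17: a=17^1·(≡13), b=17^3·(≡10) mod 17; (13|17)=+1, (10|17)=-1; (−1)^{1·3·8}·(+1)^3·(-1)^1 = -1.
v=19: a=19^7·(≡14), b=19^8·(≡3) mod 19; (14|19)=-1, (3|19)=-1; (−1)^{7·8·9}·(-1)^8·(-1)^7 = -1.
v=∞: -138567 < 0 and 2431 > 0  ⇒  (a,b)_∞ = +1.
v=11: a=11^-3·(≡5), b=11^-5·(≡3) mod 11; (5|11)=+1, (3|11)=+1; (−1)^{-3·-5·5}·(+1)^-5·(+1)^-3 = -1.
(-138567, 2431 / ℚ) ramifies at {11, 13, 17, 19}: a division algebra.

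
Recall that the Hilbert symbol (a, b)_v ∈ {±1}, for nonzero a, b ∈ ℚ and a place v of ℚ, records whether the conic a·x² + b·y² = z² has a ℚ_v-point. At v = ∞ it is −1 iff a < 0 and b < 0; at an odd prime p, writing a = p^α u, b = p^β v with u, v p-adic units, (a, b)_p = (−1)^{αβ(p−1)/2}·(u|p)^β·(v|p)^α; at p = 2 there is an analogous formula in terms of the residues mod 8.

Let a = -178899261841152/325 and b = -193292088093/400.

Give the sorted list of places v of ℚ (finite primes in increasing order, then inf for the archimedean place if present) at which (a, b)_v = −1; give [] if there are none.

[13, 29, 41, inf]

Mod squares: a ≡ -456955291, b ≡ -9722453. Check v ∈ {∞, 2, 3, 5, 13, 17, 29, 37, 41, 47}.
v=13: a=13^-1·(≡8), b=13^1·(≡1) mod 13; (8|13)=-1, (1|13)=+1; (−1)^{-1·1·6}·(-1)^1·(+1)^-1 = -1.
v=5: a=5^-2·(≡1), b=5^-2·(≡2) mod 5; (1|5)=+1, (2|5)=-1; (−1)^{-2·-2·2}·(+1)^-2·(-1)^-2 = +1.
v=2: v_2(a)=8, v_2(b)=-4; units ≡ 5, 3 (mod 8); ε·ε+αω+βω = 0·1+8·1+-4·1 ≡ 0  ⇒  (a,b)_2 = +1.
v=∞: -456955291 < 0 and -9722453 < 0  ⇒  (a,b)_∞ = -1.
v=17: a=17^1·(≡3), b=17^1·(≡12) mod 17; (3|17)=-1, (12|17)=-1; (−1)^{1·1·8}·(-1)^1·(-1)^1 = +1.
v=47: a=47^3·(≡16), b=47^2·(≡17) mod 47; (16|47)=+1, (17|47)=+1; (−1)^{3·2·23}·(+1)^2·(+1)^3 = +1.
v=41: a=41^1·(≡33), b=41^1·(≡29) mod 41; (33|41)=+1, (29|41)=-1; (−1)^{1·1·20}·(+1)^1·(-1)^1 = -1.
v=37: a=37^1·(≡23), b=37^1·(≡2) mod 37; (23|37)=-1, (2|37)=-1; (−1)^{1·1·18}·(-1)^1·(-1)^1 = +1.
v=29: a=29^1·(≡6), b=29^1·(≡26) mod 29; (6|29)=+1, (26|29)=-1; (−1)^{1·1·14}·(+1)^1·(-1)^1 = -1.
v=3: a=3^2·(≡2), b=3^2·(≡1) mod 3; (2|3)=-1, (1|3)=+1; (−1)^{2·2·1}·(-1)^2·(+1)^2 = +1.
|Ram(-456955291, -9722453)| = 4, even; anisotropic at {13, 29, 41, ∞}.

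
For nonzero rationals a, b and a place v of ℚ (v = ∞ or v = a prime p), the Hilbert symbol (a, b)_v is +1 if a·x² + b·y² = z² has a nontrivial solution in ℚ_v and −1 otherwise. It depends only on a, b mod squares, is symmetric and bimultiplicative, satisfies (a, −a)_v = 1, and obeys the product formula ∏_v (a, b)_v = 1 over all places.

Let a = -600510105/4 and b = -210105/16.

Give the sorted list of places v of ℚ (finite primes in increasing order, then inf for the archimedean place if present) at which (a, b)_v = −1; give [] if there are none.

[2, 23, 29, inf]

Mod squares: a ≡ -823745, b ≡ -23345. Check v ∈ {∞, 2, 3, 5, 7, 13, 19, 23, 29}.
v=13: a=13^1·(≡9), b=13^0·(≡9) mod 13; (9|13)=+1, (9|13)=+1; (−1)^{1·0·6}·(+1)^0·(+1)^1 = +1.
v=7: a=7^0·(≡2), b=7^1·(≡4) mod 7; (2|7)=+1, (4|7)=+1; (−1)^{0·1·3}·(+1)^1·(+1)^0 = +1.
v=3: a=3^6·(≡1), b=3^2·(≡1) mod 3; (1|3)=+1, (1|3)=+1; (−1)^{6·2·1}·(+1)^2·(+1)^6 = +1.
v=29: a=29^1·(≡15), b=29^1·(≡13) mod 29; (15|29)=-1, (13|29)=+1; (−1)^{1·1·14}·(-1)^1·(+1)^1 = -1.
v=23: a=23^1·(≡7), b=23^1·(≡17) mod 23; (7|23)=-1, (17|23)=-1; (−1)^{1·1·11}·(-1)^1·(-1)^1 = -1.
v=∞: -823745 < 0 and -23345 < 0  ⇒  (a,b)_∞ = -1.
v=5: a=5^1·(≡1), b=5^1·(≡4) mod 5; (1|5)=+1, (4|5)=+1; (−1)^{1·1·2}·(+1)^1·(+1)^1 = +1.
v=19: a=19^1·(≡10), b=19^0·(≡1) mod 19; (10|19)=-1, (1|19)=+1; (−1)^{1·0·9}·(-1)^0·(+1)^1 = +1.
v=2: v_2(a)=-2, v_2(b)=-4; units ≡ 7, 7 (mod 8); ε·ε+αω+βω = 1·1+-2·0+-4·0 ≡ 1  ⇒  (a,b)_2 = -1.
(-823745, -23345 / ℚ) ramifies at {2, 23, 29, ∞}: a division algebra.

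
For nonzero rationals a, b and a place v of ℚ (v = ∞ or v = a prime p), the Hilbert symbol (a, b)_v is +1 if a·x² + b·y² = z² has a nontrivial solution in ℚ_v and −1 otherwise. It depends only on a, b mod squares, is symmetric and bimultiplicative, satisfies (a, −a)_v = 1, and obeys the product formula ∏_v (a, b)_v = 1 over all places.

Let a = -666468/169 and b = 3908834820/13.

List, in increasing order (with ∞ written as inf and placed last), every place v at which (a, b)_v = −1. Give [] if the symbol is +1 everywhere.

[5, 17]

(a, b) ≡ (-17, 4485) mod (ℚ^×)²; places V = {2, 3, 5, 11, 13, 17, 23, ∞}.
(a,b)_13: α=-2, u≡3; β=-1, v≡7 (mod 13); (3|13)=+1, (7|13)=-1; sign (−1)^0·+1^-1·-1^-2 = +1.
(a,b)_11: α=2, u≡9; β=2, v≡8 (mod 11); (9|11)=+1, (8|11)=-1; sign (−1)^0·+1^2·-1^2 = +1.
(a,b)_17: α=1, u≡2; β=2, v≡6 (mod 17); (2|17)=+1, (6|17)=-1; sign (−1)^0·+1^2·-1^1 = -1.
(a,b)_23: α=0, u≡9; β=1, v≡19 (mod 23); (9|23)=+1, (19|23)=-1; sign (−1)^0·+1^1·-1^0 = +1.
(a,b)_2: α=2, β=2; u≡7, v≡5 (mod 8); ε(u)ε(v)=1·0, αω(v)=2·1, βω(u)=2·0; sum ≡ 0  ⇒  +1.
(a,b)_3: α=4, u≡1; β=5, v≡1 (mod 3); (1|3)=+1, (1|3)=+1; sign (−1)^0·+1^5·+1^4 = +1.
(a,b)_∞: sgn(-17)=−, sgn(4485)=+, so +1.
(a,b)_5: α=0, u≡3; β=1, v≡3 (mod 5); (3|5)=-1, (3|5)=-1; sign (−1)^0·-1^1·-1^0 = -1.
(-17, 4485 / ℚ) ramifies at {5, 17}: a division algebra.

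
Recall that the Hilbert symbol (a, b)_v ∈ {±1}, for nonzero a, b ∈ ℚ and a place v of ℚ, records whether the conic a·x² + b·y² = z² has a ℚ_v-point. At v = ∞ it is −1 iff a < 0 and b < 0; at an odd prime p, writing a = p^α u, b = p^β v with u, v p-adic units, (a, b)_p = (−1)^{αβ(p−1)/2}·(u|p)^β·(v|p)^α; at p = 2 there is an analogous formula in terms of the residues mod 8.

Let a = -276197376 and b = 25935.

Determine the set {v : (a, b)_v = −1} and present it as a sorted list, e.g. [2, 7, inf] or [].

(a, b) ≡ (-399, 25935) mod (ℚ^×)²; places V = {2, 3, 5, 7, 13, 19, ∞}.
(a,b)_3: α=1, u≡2; β=1, v≡2 (mod 3); (2|3)=-1, (2|3)=-1; sign (−1)^1·-1^1·-1^1 = -1.
(a,b)_∞: sgn(-399)=−, sgn(25935)=+, so +1.
(a,b)_13: α=2, u≡4; β=1, v≡6 (mod 13); (4|13)=+1, (6|13)=-1; sign (−1)^0·+1^1·-1^2 = +1.
(a,b)_2: α=12, β=0; u≡1, v≡7 (mod 8); ε(u)ε(v)=0·1, αω(v)=12·0, βω(u)=0·0; sum ≡ 0  ⇒  +1.
(a,b)_19: α=1, u≡6; β=1, v≡16 (mod 19); (6|19)=+1, (16|19)=+1; sign (−1)^1·+1^1·+1^1 = -1.
(a,b)_5: α=0, u≡4; β=1, v≡2 (mod 5); (4|5)=+1, (2|5)=-1; sign (−1)^0·+1^1·-1^0 = +1.
(a,b)_7: α=1, u≡6; β=1, v≡2 (mod 7); (6|7)=-1, (2|7)=+1; sign (−1)^1·-1^1·+1^1 = +1.
(-399, 25935 / ℚ) ramifies at {3, 19}: a division algebra.

[3, 19]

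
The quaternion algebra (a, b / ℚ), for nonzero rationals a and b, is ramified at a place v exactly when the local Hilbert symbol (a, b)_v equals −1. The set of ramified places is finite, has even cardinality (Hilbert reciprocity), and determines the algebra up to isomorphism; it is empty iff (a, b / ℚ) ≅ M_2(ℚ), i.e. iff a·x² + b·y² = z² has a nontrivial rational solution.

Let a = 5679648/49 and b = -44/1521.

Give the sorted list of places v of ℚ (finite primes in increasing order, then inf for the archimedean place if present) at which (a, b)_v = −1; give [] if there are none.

[2, 11, 13, 41]

Mod squares: a ≡ 39442, b ≡ -11. Check v ∈ {∞, 2, 3, 7, 11, 13, 37, 41}.
v=13: a=13^1·(≡7), b=13^-2·(≡11) mod 13; (7|13)=-1, (11|13)=-1; (−1)^{1·-2·6}·(-1)^-2·(-1)^1 = -1.
v=11: a=11^0·(≡8), b=11^1·(≡6) mod 11; (8|11)=-1, (6|11)=-1; (−1)^{0·1·5}·(-1)^1·(-1)^0 = -1.
v=3: a=3^2·(≡1), b=3^-2·(≡1) mod 3; (1|3)=+1, (1|3)=+1; (−1)^{2·-2·1}·(+1)^-2·(+1)^2 = +1.
v=41: a=41^1·(≡14), b=41^0·(≡30) mod 41; (14|41)=-1, (30|41)=-1; (−1)^{1·0·20}·(-1)^0·(-1)^1 = -1.
v=7: a=7^-2·(≡2), b=7^0·(≡6) mod 7; (2|7)=+1, (6|7)=-1; (−1)^{-2·0·3}·(+1)^0·(-1)^-2 = +1.
v=37: a=37^1·(≡27), b=37^0·(≡26) mod 37; (27|37)=+1, (26|37)=+1; (−1)^{1·0·18}·(+1)^0·(+1)^1 = +1.
v=2: v_2(a)=5, v_2(b)=2; units ≡ 1, 5 (mod 8); ε·ε+αω+βω = 0·0+5·1+2·0 ≡ 1  ⇒  (a,b)_2 = -1.
v=∞: 39442 > 0 and -11 < 0  ⇒  (a,b)_∞ = +1.
|Ram(39442, -11)| = 4, even; anisotropic at {2, 11, 13, 41}.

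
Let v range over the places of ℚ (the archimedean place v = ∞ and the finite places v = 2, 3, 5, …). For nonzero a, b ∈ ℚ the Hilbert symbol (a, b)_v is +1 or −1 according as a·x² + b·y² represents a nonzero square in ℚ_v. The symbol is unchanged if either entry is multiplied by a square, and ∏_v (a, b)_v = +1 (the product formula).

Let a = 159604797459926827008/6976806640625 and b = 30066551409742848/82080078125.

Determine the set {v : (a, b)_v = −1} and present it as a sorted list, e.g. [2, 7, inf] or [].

(a, b) ≡ (221, 62985) mod (ℚ^×)²; places V = {2, 3, 5, 7, 11, 13, 17, 19, 41, ∞}.
(a,b)_13: α=1, u≡1; β=1, v≡1 (mod 13); (1|13)=+1, (1|13)=+1; sign (−1)^0·+1^1·+1^1 = +1.
(a,b)_2: α=14, β=10; u≡5, v≡1 (mod 8); ε(u)ε(v)=0·0, αω(v)=14·0, βω(u)=10·1; sum ≡ 0  ⇒  +1.
(a,b)_19: α=2, u≡15; β=3, v≡11 (mod 19); (15|19)=-1, (11|19)=+1; sign (−1)^0·-1^3·+1^2 = -1.
(a,b)_11: α=4, u≡9; β=4, v≡7 (mod 11); (9|11)=+1, (7|11)=-1; sign (−1)^0·+1^4·-1^4 = +1.
(a,b)_17: α=-1, u≡13; β=1, v≡9 (mod 17); (13|17)=+1, (9|17)=+1; sign (−1)^0·+1^1·+1^-1 = +1.
(a,b)_41: α=-2, u≡20; β=-2, v≡25 (mod 41); (20|41)=+1, (25|41)=+1; sign (−1)^0·+1^-2·+1^-2 = +1.
(a,b)_5: α=-12, u≡4; β=-11, v≡3 (mod 5); (4|5)=+1, (3|5)=-1; sign (−1)^0·+1^-11·-1^-12 = +1.
(a,b)_7: α=4, u≡1; β=2, v≡6 (mod 7); (1|7)=+1, (6|7)=-1; sign (−1)^0·+1^2·-1^4 = +1.
(a,b)_∞: sgn(221)=+, sgn(62985)=+, so +1.
(a,b)_3: α=10, u≡2; β=3, v≡1 (mod 3); (2|3)=-1, (1|3)=+1; sign (−1)^0·-1^3·+1^10 = -1.
|Ram(221, 62985)| = 2, even; anisotropic at {3, 19}.

[3, 19]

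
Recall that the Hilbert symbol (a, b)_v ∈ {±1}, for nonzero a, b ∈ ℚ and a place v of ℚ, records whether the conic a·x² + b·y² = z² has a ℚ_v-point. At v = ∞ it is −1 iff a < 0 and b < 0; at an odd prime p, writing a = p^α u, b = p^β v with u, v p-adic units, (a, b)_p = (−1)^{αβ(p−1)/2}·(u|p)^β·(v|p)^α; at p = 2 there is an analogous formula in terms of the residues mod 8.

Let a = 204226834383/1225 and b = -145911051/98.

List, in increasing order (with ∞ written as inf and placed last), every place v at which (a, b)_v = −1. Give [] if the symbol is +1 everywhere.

[3, 13, 17, 19]

Mod squares: a ≡ 143, b ≡ -21318. Check v ∈ {∞, 2, 3, 5, 7, 11, 13, 17, 19}.
v=13: a=13^3·(≡5), b=13^2·(≡6) mod 13; (5|13)=-1, (6|13)=-1; (−1)^{3·2·6}·(-1)^2·(-1)^3 = -1.
v=∞: 143 > 0 and -21318 < 0  ⇒  (a,b)_∞ = +1.
v=11: a=11^1·(≡7), b=11^1·(≡5) mod 11; (7|11)=-1, (5|11)=+1; (−1)^{1·1·5}·(-1)^1·(+1)^1 = +1.
v=7: a=7^-2·(≡3), b=7^-2·(≡4) mod 7; (3|7)=-1, (4|7)=+1; (−1)^{-2·-2·3}·(-1)^-2·(+1)^-2 = +1.
v=19: a=19^2·(≡2), b=19^1·(≡8) mod 19; (2|19)=-1, (8|19)=-1; (−1)^{2·1·9}·(-1)^1·(-1)^2 = -1.
v=5: a=5^-2·(≡2), b=5^0·(≡3) mod 5; (2|5)=-1, (3|5)=-1; (−1)^{-2·0·2}·(-1)^0·(-1)^-2 = +1.
v=17: a=17^2·(≡10), b=17^1·(≡15) mod 17; (10|17)=-1, (15|17)=+1; (−1)^{2·1·8}·(-1)^1·(+1)^2 = -1.
v=2: v_2(a)=0, v_2(b)=-1; units ≡ 7, 5 (mod 8); ε·ε+αω+βω = 1·0+0·1+-1·0 ≡ 0  ⇒  (a,b)_2 = +1.
v=3: a=3^4·(≡2), b=3^5·(≡1) mod 3; (2|3)=-1, (1|3)=+1; (−1)^{4·5·1}·(-1)^5·(+1)^4 = -1.
Ram(143, -21318) = {3, 13, 17, 19}; no ℚ_3-point on the conic.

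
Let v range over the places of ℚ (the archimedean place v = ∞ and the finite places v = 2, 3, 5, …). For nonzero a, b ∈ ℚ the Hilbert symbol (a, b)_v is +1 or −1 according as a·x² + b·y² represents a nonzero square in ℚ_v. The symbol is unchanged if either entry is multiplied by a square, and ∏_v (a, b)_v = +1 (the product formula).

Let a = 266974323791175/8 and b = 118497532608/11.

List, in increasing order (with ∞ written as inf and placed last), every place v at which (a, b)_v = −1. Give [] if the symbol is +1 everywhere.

Mod squares: a ≡ 286, b ≡ 33. Check v ∈ {∞, 2, 3, 5, 7, 11, 13}.
v=3: a=3^2·(≡1), b=3^3·(≡2) mod 3; (1|3)=+1, (2|3)=-1; (−1)^{2·3·1}·(+1)^3·(-1)^2 = +1.
v=2: v_2(a)=-3, v_2(b)=6; units ≡ 7, 1 (mod 8); ε·ε+αω+βω = 1·0+-3·0+6·0 ≡ 0  ⇒  (a,b)_2 = +1.
v=13: a=13^5·(≡3), b=13^4·(≡11) mod 13; (3|13)=+1, (11|13)=-1; (−1)^{5·4·6}·(+1)^4·(-1)^5 = -1.
v=5: a=5^2·(≡4), b=5^0·(≡3) mod 5; (4|5)=+1, (3|5)=-1; (−1)^{2·0·2}·(+1)^0·(-1)^2 = +1.
v=11: a=11^3·(≡5), b=11^-1·(≡4) mod 11; (5|11)=+1, (4|11)=+1; (−1)^{3·-1·5}·(+1)^-1·(+1)^3 = -1.
v=∞: 286 > 0 and 33 > 0  ⇒  (a,b)_∞ = +1.
v=7: a=7^4·(≡6), b=7^4·(≡5) mod 7; (6|7)=-1, (5|7)=-1; (−1)^{4·4·3}·(-1)^4·(-1)^4 = +1.
(286, 33 / ℚ) ramifies at {11, 13}: a division algebra.

[11, 13]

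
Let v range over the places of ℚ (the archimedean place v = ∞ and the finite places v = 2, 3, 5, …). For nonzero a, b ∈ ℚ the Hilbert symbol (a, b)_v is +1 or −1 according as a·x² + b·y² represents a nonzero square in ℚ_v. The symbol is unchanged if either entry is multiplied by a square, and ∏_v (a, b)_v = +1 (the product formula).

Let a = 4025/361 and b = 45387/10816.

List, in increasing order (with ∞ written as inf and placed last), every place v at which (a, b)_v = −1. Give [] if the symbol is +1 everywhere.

(a, b) ≡ (161, 3) mod (ℚ^×)²; places V = {2, 3, 5, 7, 13, 19, 23, 41, ∞}.
(a,b)_2: α=0, β=-6; u≡1, v≡3 (mod 8); ε(u)ε(v)=0·1, αω(v)=0·1, βω(u)=-6·0; sum ≡ 0  ⇒  +1.
(a,b)_7: α=1, u≡2; β=0, v≡6 (mod 7); (2|7)=+1, (6|7)=-1; sign (−1)^0·+1^0·-1^1 = -1.
(a,b)_∞: sgn(161)=+, sgn(3)=+, so +1.
(a,b)_13: α=0, u≡6; β=-2, v≡9 (mod 13); (6|13)=-1, (9|13)=+1; sign (−1)^0·-1^-2·+1^0 = +1.
(a,b)_3: α=0, u≡2; β=3, v≡1 (mod 3); (2|3)=-1, (1|3)=+1; sign (−1)^0·-1^3·+1^0 = -1.
(a,b)_41: α=0, u≡35; β=2, v≡12 (mod 41); (35|41)=-1, (12|41)=-1; sign (−1)^0·-1^2·-1^0 = +1.
(a,b)_5: α=2, u≡1; β=0, v≡2 (mod 5); (1|5)=+1, (2|5)=-1; sign (−1)^0·+1^0·-1^2 = +1.
(a,b)_23: α=1, u≡21; β=0, v≡9 (mod 23); (21|23)=-1, (9|23)=+1; sign (−1)^0·-1^0·+1^1 = +1.
(a,b)_19: α=-2, u≡16; β=0, v≡3 (mod 19); (16|19)=+1, (3|19)=-1; sign (−1)^0·+1^0·-1^-2 = +1.
|Ram(161, 3)| = 2, even; anisotropic at {3, 7}.

[3, 7]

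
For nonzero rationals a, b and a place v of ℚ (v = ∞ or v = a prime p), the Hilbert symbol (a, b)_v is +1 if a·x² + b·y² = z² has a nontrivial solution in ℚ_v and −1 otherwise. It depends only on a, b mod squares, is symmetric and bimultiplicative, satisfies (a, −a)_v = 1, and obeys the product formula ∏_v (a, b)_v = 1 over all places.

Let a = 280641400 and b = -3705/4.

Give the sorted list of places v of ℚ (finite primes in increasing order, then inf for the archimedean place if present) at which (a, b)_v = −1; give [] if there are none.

[2, 13, 19, 23]

(a, b) ≡ (46, -3705) mod (ℚ^×)²; places V = {2, 3, 5, 13, 19, 23, ∞}.
(a,b)_3: α=0, u≡1; β=1, v≡1 (mod 3); (1|3)=+1, (1|3)=+1; sign (−1)^0·+1^1·+1^0 = +1.
(a,b)_19: α=2, u≡15; β=1, v≡13 (mod 19); (15|19)=-1, (13|19)=-1; sign (−1)^0·-1^1·-1^2 = -1.
(a,b)_2: α=3, β=-2; u≡7, v≡7 (mod 8); ε(u)ε(v)=1·1, αω(v)=3·0, βω(u)=-2·0; sum ≡ 1  ⇒  -1.
(a,b)_∞: sgn(46)=+, sgn(-3705)=−, so +1.
(a,b)_5: α=2, u≡1; β=1, v≡1 (mod 5); (1|5)=+1, (1|5)=+1; sign (−1)^0·+1^1·+1^2 = +1.
(a,b)_23: α=1, u≡1; β=0, v≡11 (mod 23); (1|23)=+1, (11|23)=-1; sign (−1)^0·+1^0·-1^1 = -1.
(a,b)_13: α=2, u≡6; β=1, v≡10 (mod 13); (6|13)=-1, (10|13)=+1; sign (−1)^0·-1^1·+1^2 = -1.
|Ram(46, -3705)| = 4, even; anisotropic at {2, 13, 19, 23}.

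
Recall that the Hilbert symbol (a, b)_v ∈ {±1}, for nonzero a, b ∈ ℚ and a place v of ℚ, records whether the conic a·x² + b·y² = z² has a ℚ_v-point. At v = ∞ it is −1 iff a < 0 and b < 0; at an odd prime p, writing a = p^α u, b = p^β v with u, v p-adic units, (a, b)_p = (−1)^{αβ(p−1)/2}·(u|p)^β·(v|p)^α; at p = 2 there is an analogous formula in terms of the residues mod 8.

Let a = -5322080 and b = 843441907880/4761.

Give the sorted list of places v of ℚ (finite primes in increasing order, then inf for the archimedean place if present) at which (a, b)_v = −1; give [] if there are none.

[29, 37]

(a, b) ≡ (-332630, 10730) mod (ℚ^×)²; places V = {2, 3, 5, 11, 13, 23, 29, 31, 37, ∞}.
(a,b)_11: α=0, u≡6; β=2, v≡5 (mod 11); (6|11)=-1, (5|11)=+1; sign (−1)^0·-1^2·+1^0 = +1.
(a,b)_5: α=1, u≡4; β=1, v≡1 (mod 5); (4|5)=+1, (1|5)=+1; sign (−1)^0·+1^1·+1^1 = +1.
(a,b)_∞: sgn(-332630)=−, sgn(10730)=+, so +1.
(a,b)_29: α=1, u≡21; β=1, v≡9 (mod 29); (21|29)=-1, (9|29)=+1; sign (−1)^0·-1^1·+1^1 = -1.
(a,b)_31: α=1, u≡29; β=2, v≡4 (mod 31); (29|31)=-1, (4|31)=+1; sign (−1)^0·-1^2·+1^1 = +1.
(a,b)_37: α=1, u≡16; β=1, v≡24 (mod 37); (16|37)=+1, (24|37)=-1; sign (−1)^0·+1^1·-1^1 = -1.
(a,b)_2: α=5, β=3; u≡5, v≡5 (mod 8); ε(u)ε(v)=0·0, αω(v)=5·1, βω(u)=3·1; sum ≡ 0  ⇒  +1.
(a,b)_3: α=0, u≡1; β=-2, v≡2 (mod 3); (1|3)=+1, (2|3)=-1; sign (−1)^0·+1^-2·-1^0 = +1.
(a,b)_23: α=0, u≡5; β=-2, v≡8 (mod 23); (5|23)=-1, (8|23)=+1; sign (−1)^0·-1^-2·+1^0 = +1.
(a,b)_13: α=0, u≡3; β=2, v≡8 (mod 13); (3|13)=+1, (8|13)=-1; sign (−1)^0·+1^2·-1^0 = +1.
Ram(-332630, 10730) = {29, 37}; no ℚ_29-point on the conic.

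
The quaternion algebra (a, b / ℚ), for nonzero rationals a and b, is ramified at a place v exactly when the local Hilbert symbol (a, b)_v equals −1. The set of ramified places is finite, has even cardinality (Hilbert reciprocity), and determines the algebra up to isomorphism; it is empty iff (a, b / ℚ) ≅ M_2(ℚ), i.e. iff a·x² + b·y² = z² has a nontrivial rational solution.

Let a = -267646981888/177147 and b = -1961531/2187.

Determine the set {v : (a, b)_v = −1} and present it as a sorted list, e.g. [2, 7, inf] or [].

[2, 13, 29, 41, 43, inf]

(a, b) ≡ (-153381, -48633) mod (ℚ^×)²; places V = {2, 3, 11, 13, 29, 41, 43, ∞}.
(a,b)_∞: sgn(-153381)=−, sgn(-48633)=−, so -1.
(a,b)_13: α=2, u≡8; β=1, v≡10 (mod 13); (8|13)=-1, (10|13)=+1; sign (−1)^0·-1^1·+1^2 = -1.
(a,b)_2: α=8, β=0; u≡3, v≡7 (mod 8); ε(u)ε(v)=1·1, αω(v)=8·0, βω(u)=0·1; sum ≡ 1  ⇒  -1.
(a,b)_11: α=2, u≡4; β=2, v≡4 (mod 11); (4|11)=+1, (4|11)=+1; sign (−1)^0·+1^2·+1^2 = +1.
(a,b)_43: α=1, u≡19; β=1, v≡42 (mod 43); (19|43)=-1, (42|43)=-1; sign (−1)^1·-1^1·-1^1 = -1.
(a,b)_29: α=1, u≡21; β=1, v≡16 (mod 29); (21|29)=-1, (16|29)=+1; sign (−1)^0·-1^1·+1^1 = -1.
(a,b)_41: α=1, u≡25; β=0, v≡14 (mod 41); (25|41)=+1, (14|41)=-1; sign (−1)^0·+1^0·-1^1 = -1.
(a,b)_3: α=-11, u≡2; β=-7, v≡1 (mod 3); (2|3)=-1, (1|3)=+1; sign (−1)^1·-1^-7·+1^-11 = +1.
(-153381, -48633 / ℚ) ramifies at {2, 13, 29, 41, 43, ∞}: a division algebra.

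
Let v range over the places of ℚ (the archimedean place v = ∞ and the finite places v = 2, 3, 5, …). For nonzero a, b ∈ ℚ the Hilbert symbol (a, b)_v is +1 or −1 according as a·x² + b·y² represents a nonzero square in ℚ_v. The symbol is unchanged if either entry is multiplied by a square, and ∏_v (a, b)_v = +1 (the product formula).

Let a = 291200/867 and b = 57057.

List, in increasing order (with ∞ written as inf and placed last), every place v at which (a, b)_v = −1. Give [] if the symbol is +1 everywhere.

[3, 11, 13, 19]

(a, b) ≡ (546, 57057) mod (ℚ^×)²; places V = {2, 3, 5, 7, 11, 13, 17, 19, ∞}.
(a,b)_19: α=0, u≡10; β=1, v≡1 (mod 19); (10|19)=-1, (1|19)=+1; sign (−1)^0·-1^1·+1^0 = -1.
(a,b)_∞: sgn(546)=+, sgn(57057)=+, so +1.
(a,b)_13: α=1, u≡3; β=1, v≡8 (mod 13); (3|13)=+1, (8|13)=-1; sign (−1)^0·+1^1·-1^1 = -1.
(a,b)_7: α=1, u≡1; β=1, v≡3 (mod 7); (1|7)=+1, (3|7)=-1; sign (−1)^1·+1^1·-1^1 = +1.
(a,b)_5: α=2, u≡4; β=0, v≡2 (mod 5); (4|5)=+1, (2|5)=-1; sign (−1)^0·+1^0·-1^2 = +1.
(a,b)_3: α=-1, u≡2; β=1, v≡2 (mod 3); (2|3)=-1, (2|3)=-1; sign (−1)^1·-1^1·-1^-1 = -1.
(a,b)_11: α=0, u≡7; β=1, v≡6 (mod 11); (7|11)=-1, (6|11)=-1; sign (−1)^0·-1^1·-1^0 = -1.
(a,b)_17: α=-2, u≡8; β=0, v≡5 (mod 17); (8|17)=+1, (5|17)=-1; sign (−1)^0·+1^0·-1^-2 = +1.
(a,b)_2: α=7, β=0; u≡1, v≡1 (mod 8); ε(u)ε(v)=0·0, αω(v)=7·0, βω(u)=0·0; sum ≡ 0  ⇒  +1.
(546, 57057 / ℚ) ramifies at {3, 11, 13, 19}: a division algebra.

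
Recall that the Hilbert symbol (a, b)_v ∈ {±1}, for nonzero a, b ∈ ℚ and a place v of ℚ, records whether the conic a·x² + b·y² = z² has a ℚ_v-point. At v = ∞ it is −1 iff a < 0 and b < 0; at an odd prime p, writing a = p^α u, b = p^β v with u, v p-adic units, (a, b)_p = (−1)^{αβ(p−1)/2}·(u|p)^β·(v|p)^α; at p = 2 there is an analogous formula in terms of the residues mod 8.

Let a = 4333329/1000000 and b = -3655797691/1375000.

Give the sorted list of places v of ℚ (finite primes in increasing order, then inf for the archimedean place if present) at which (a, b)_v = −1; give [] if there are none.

Mod squares: a ≡ 2849, b ≡ -5698. Check v ∈ {∞, 2, 3, 5, 7, 11, 13, 17, 37}.
v=5: a=5^-6·(≡1), b=5^-6·(≡3) mod 5; (1|5)=+1, (3|5)=-1; (−1)^{-6·-6·2}·(+1)^-6·(-1)^-6 = +1.
v=37: a=37^1·(≡12), b=37^1·(≡2) mod 37; (12|37)=+1, (2|37)=-1; (−1)^{1·1·18}·(+1)^1·(-1)^1 = -1.
v=13: a=13^2·(≡5), b=13^2·(≡3) mod 13; (5|13)=-1, (3|13)=+1; (−1)^{2·2·6}·(-1)^2·(+1)^2 = +1.
v=7: a=7^1·(≡2), b=7^1·(≡5) mod 7; (2|7)=+1, (5|7)=-1; (−1)^{1·1·3}·(+1)^1·(-1)^1 = +1.
v=2: v_2(a)=-6, v_2(b)=-3; units ≡ 1, 7 (mod 8); ε·ε+αω+βω = 0·1+-6·0+-3·0 ≡ 0  ⇒  (a,b)_2 = +1.
v=3: a=3^2·(≡2), b=3^0·(≡2) mod 3; (2|3)=-1, (2|3)=-1; (−1)^{2·0·1}·(-1)^0·(-1)^2 = +1.
v=11: a=11^1·(≡7), b=11^-1·(≡10) mod 11; (7|11)=-1, (10|11)=-1; (−1)^{1·-1·5}·(-1)^-1·(-1)^1 = -1.
v=17: a=17^0·(≡7), b=17^4·(≡12) mod 17; (7|17)=-1, (12|17)=-1; (−1)^{0·4·8}·(-1)^4·(-1)^0 = +1.
v=∞: 2849 > 0 and -5698 < 0  ⇒  (a,b)_∞ = +1.
(2849, -5698 / ℚ) ramifies at {11, 37}: a division algebra.

[11, 37]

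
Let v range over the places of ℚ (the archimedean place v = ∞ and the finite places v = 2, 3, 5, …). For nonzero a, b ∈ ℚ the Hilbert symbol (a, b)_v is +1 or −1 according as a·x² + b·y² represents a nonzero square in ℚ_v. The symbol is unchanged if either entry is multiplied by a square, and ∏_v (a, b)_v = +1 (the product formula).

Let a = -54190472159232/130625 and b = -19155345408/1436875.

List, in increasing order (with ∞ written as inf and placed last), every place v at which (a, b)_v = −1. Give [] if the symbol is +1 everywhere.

Mod squares: a ≡ -1063087278, b ≡ -34162. Check v ∈ {∞, 2, 3, 5, 11, 17, 19, 23, 29, 31, 41}.
v=2: v_2(a)=13, v_2(b)=13; units ≡ 1, 7 (mod 8); ε·ε+αω+βω = 0·1+13·0+13·0 ≡ 0  ⇒  (a,b)_2 = +1.
v=41: a=41^1·(≡1), b=41^0·(≡2) mod 41; (1|41)=+1, (2|41)=+1; (−1)^{1·0·20}·(+1)^0·(+1)^1 = +1.
v=19: a=19^-1·(≡5), b=19^-1·(≡11) mod 19; (5|19)=+1, (11|19)=+1; (−1)^{-1·-1·9}·(+1)^-1·(+1)^-1 = -1.
v=∞: -1063087278 < 0 and -34162 < 0  ⇒  (a,b)_∞ = -1.
v=23: a=23^1·(≡7), b=23^0·(≡4) mod 23; (7|23)=-1, (4|23)=+1; (−1)^{1·0·11}·(-1)^0·(+1)^1 = +1.
v=11: a=11^-1·(≡7), b=11^-2·(≡9) mod 11; (7|11)=-1, (9|11)=+1; (−1)^{-1·-2·5}·(-1)^-2·(+1)^-1 = +1.
v=31: a=31^1·(≡22), b=31^1·(≡8) mod 31; (22|31)=-1, (8|31)=+1; (−1)^{1·1·15}·(-1)^1·(+1)^1 = +1.
v=29: a=29^1·(≡13), b=29^1·(≡21) mod 29; (13|29)=+1, (21|29)=-1; (−1)^{1·1·14}·(+1)^1·(-1)^1 = -1.
v=5: a=5^-4·(≡2), b=5^-4·(≡3) mod 5; (2|5)=-1, (3|5)=-1; (−1)^{-4·-4·2}·(-1)^-4·(-1)^-4 = +1.
v=3: a=3^3·(≡1), b=3^2·(≡2) mod 3; (1|3)=+1, (2|3)=-1; (−1)^{3·2·1}·(+1)^2·(-1)^3 = -1.
v=17: a=17^2·(≡16), b=17^2·(≡15) mod 17; (16|17)=+1, (15|17)=+1; (−1)^{2·2·8}·(+1)^2·(+1)^2 = +1.
|Ram(-1063087278, -34162)| = 4, even; anisotropic at {3, 19, 29, ∞}.

[3, 19, 29, inf]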